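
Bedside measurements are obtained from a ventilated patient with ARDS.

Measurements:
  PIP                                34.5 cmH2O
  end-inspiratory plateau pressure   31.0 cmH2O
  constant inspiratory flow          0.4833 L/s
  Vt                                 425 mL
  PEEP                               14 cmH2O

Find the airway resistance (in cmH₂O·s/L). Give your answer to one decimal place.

Raw = (PIP − Pplat) / flow = (34.5 − 31.0) / 0.4833 = 3.5 / 0.4833 = 7.242 cmH2O·s/L.

7.2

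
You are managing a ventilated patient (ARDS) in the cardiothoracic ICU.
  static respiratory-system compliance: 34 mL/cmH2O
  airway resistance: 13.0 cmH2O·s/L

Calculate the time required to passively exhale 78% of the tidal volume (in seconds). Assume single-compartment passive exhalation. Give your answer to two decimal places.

0.67

τ = R × C = 13.0 × 34 mL/cmH2O = 13.0 × 0.034 L/cmH2O = 0.442 s.
Exhaled fraction f = 1 − e^(−t/τ) → t = −τ·ln(1 − f) = −0.442·ln(0.22) = 0.6692 s.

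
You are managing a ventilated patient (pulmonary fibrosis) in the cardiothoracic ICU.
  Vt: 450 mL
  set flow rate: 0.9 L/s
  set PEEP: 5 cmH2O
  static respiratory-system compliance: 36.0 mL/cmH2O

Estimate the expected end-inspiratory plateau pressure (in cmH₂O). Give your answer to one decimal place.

Pplat = PEEP + Vt / Cstat = 5 + 450 / 36.0 = 5 + 12.5 = 17.5 cmH2O.

17.5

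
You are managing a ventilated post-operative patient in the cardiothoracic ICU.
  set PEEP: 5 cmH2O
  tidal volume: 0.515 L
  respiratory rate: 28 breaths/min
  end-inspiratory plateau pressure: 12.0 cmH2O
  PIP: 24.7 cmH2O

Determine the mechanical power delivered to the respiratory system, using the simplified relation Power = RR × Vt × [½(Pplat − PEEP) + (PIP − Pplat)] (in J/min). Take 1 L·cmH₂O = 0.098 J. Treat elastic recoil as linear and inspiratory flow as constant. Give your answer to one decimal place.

22.9

Per-breath work = Vt × [½(Pplat−PEEP) + (PIP−Pplat)] = 0.515 × [0.5×7.0 + 12.7] = 0.515 × 16.2 = 8.343 L·cmH2O.
Power = 28 × 8.343 = 233.6 L·cmH2O/min.
× 0.098 J/(L·cmH2O) → 22.893 J/min.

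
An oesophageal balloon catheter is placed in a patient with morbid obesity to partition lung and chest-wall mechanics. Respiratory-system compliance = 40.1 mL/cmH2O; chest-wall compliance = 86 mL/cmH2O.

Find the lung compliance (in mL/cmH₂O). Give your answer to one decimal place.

1/CL = 1/Crs − 1/Ccw.
1/CL = 1/40.1 − 1/86 = 0.01331.
CL = 75.131 mL/cmH2O.

75.1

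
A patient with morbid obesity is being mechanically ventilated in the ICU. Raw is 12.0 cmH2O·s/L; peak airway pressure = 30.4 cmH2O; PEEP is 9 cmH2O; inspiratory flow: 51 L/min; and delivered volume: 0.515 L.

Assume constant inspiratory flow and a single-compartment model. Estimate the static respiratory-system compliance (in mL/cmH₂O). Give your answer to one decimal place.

46.0

Flow: 51 L/min ÷ 60 = 0.85 L/s.
Equation of motion (constant flow): PIP = Vt/C + R·V̇ + PEEP.
Vt/C = PIP − R·V̇ − PEEP = 30.4 − 12.0×0.85 − 9 = 30.4 − 10.2 − 9 = 11.2 cmH2O.
C = Vt / 11.2 = 515 / 11.2 = 45.982 mL/cmH2O.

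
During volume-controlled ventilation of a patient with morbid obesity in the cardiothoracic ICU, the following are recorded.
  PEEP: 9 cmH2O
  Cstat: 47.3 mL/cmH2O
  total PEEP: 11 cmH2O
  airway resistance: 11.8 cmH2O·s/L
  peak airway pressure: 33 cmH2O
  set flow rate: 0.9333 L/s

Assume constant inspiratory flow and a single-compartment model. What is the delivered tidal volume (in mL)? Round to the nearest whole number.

Total PEEP = 11 cmH2O (set 9 + intrinsic 2); this is the baseline alveolar pressure.
Equation of motion (constant flow): PIP = Vt/C + R·V̇ + PEEP.
Vt/C = PIP − R·V̇ − PEEP = 33 − 11.013 − 11 = 10.987 cmH2O.
Vt = C × 10.987 = 47.3 × 10.987 = 519.69 mL.

520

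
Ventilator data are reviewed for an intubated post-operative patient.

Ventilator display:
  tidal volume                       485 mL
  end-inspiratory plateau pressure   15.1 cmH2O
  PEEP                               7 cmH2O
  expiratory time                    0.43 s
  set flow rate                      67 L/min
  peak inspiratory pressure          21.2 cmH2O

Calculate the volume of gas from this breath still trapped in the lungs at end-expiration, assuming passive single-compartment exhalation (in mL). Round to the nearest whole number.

130

Flow: 67 L/min ÷ 60 = 1.1167 L/s.
R = (PIP − Pplat)/V̇ = (21.2 − 15.1) / 1.1167 = 6.1/1.1167 = 5.463 cmH2O·s/L.
C = Vt/(Pplat − PEEP) = 485.0 / (15.1 − 7) = 485.0/8.1 = 59.877 mL/cmH2O.
τ = R × C = 5.463 × 0.05988 L/cmH2O = 0.3271 s.
Fraction remaining = e^(−Te/τ) = e^(−0.43/0.3271) = 0.2686.
Trapped volume = 485.0 × 0.2686 = 130.27 mL.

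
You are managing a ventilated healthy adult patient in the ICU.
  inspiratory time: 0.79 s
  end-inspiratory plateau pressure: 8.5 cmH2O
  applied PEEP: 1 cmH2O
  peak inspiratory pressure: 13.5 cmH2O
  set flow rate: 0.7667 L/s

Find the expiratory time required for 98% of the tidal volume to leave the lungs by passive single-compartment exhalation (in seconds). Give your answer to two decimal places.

Vt = flow × Ti = 0.7667 L/s × 0.79 s × 1000 mL/L = 605.69 mL.
R = (PIP − Pplat)/V̇ = (13.5 − 8.5) / 0.7667 = 5.0/0.7667 = 6.521 cmH2O·s/L.
C = Vt/(Pplat − PEEP) = 605.69 / (8.5 − 1) = 605.69/7.5 = 80.759 mL/cmH2O.
τ = R × C = 6.521 × 0.08076 L/cmH2O = 0.5266 s.
t = −τ·ln(1 − 0.98) = −0.5266·ln(0.02) = 2.06 s.

2.06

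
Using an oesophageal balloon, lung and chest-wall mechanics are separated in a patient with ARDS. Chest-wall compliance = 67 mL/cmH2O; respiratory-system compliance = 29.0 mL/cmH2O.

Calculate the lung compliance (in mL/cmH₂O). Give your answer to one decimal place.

1/CL = 1/Crs − 1/Ccw.
1/CL = 1/29.0 − 1/67 = 0.01956.
CL = 51.125 mL/cmH2O.

51.1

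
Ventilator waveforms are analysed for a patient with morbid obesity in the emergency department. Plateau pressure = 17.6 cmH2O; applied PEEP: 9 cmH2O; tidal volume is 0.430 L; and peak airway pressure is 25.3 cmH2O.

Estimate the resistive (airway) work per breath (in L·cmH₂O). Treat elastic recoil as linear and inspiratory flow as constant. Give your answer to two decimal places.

3.31

With constant inspiratory flow the resistive pressure is constant at PIP − Pplat = 25.3 − 17.6 = 7.7 cmH2O, so resistive work = 7.7 × 0.430 = 3.311 L·cmH2O.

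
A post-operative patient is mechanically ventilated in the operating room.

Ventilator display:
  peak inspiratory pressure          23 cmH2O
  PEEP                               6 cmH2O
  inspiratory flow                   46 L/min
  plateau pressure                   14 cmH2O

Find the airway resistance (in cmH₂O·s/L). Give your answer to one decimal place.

Flow: 46 L/min ÷ 60 = 0.7667 L/s.
Raw = (PIP − Pplat) / flow = (23 − 14) / 0.7667 = 9.0 / 0.7667 = 11.739 cmH2O·s/L.

11.7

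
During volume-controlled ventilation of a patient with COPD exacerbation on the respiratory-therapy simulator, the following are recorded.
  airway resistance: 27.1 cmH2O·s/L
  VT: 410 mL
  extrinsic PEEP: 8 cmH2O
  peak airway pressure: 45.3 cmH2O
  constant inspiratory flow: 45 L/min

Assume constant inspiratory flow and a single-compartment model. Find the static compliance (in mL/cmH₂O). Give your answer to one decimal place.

24.2

Flow: 45 L/min ÷ 60 = 0.75 L/s.
Equation of motion (constant flow): PIP = Vt/C + R·V̇ + PEEP.
Vt/C = PIP − R·V̇ − PEEP = 45.3 − 27.1×0.75 − 8 = 45.3 − 20.325 − 8 = 16.975 cmH2O.
C = Vt / 16.975 = 410 / 16.975 = 24.153 mL/cmH2O.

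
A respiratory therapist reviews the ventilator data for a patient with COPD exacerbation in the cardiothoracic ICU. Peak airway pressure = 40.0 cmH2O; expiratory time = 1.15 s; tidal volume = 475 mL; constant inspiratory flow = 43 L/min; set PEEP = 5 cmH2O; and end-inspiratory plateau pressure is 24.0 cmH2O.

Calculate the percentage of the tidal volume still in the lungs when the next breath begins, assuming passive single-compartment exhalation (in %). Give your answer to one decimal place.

Flow: 43 L/min ÷ 60 = 0.7167 L/s.
R = (PIP − Pplat)/V̇ = (40.0 − 24.0) / 0.7167 = 16.0/0.7167 = 22.325 cmH2O·s/L.
C = Vt/(Pplat − PEEP) = 475.0 / (24.0 − 5) = 475.0/19.0 = 25.0 mL/cmH2O.
τ = R × C = 22.325 × 0.025 L/cmH2O = 0.5581 s.
Fraction remaining at end-expiration = e^(−Te/τ) = e^(−1.15/0.5581) = 0.1274 → 12.74%.

12.7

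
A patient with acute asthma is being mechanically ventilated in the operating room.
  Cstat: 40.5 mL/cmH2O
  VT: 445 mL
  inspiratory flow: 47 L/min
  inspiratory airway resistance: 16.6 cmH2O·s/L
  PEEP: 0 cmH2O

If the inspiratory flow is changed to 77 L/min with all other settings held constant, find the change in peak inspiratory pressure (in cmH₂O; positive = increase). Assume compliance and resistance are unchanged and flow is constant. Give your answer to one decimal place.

8.3

Flow: 47 L/min ÷ 60 = 0.7833 L/s.
New flow: 77 L/min ÷ 60 = 1.2833 L/s.
PIP = Vt/C + R·V̇ + PEEP (constant-flow equation of motion).
Only the resistive term changes: ΔPIP = R × ΔV̇ = 16.6 × (1.2833 − 0.7833) = 16.6 × 0.5 = 8.3 cmH2O.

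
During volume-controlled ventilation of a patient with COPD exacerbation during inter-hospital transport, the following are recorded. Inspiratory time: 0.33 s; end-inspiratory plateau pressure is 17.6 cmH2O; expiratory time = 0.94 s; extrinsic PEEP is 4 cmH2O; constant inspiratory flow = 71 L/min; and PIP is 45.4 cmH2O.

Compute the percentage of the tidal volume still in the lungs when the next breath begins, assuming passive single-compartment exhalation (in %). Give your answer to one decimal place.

24.8

Flow: 71 L/min ÷ 60 = 1.1833 L/s.
Vt = flow × Ti = 1.1833 L/s × 0.33 s × 1000 mL/L = 390.49 mL.
R = (PIP − Pplat)/V̇ = (45.4 − 17.6) / 1.1833 = 27.8/1.1833 = 23.494 cmH2O·s/L.
C = Vt/(Pplat − PEEP) = 390.49 / (17.6 − 4) = 390.49/13.6 = 28.713 mL/cmH2O.
τ = R × C = 23.494 × 0.02871 L/cmH2O = 0.6745 s.
Fraction remaining at end-expiration = e^(−Te/τ) = e^(−0.94/0.6745) = 0.2482 → 24.82%.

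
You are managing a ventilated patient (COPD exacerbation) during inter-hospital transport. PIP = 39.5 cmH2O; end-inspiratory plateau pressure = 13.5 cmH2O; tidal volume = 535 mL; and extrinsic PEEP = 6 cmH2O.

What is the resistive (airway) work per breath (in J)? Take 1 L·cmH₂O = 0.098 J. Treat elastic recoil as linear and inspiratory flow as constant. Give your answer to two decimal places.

1.36

With constant inspiratory flow the resistive pressure is constant at PIP − Pplat = 39.5 − 13.5 = 26.0 cmH2O, so resistive work = 26.0 × 0.535 = 13.91 L·cmH2O.
× 0.098 J/(L·cmH2O) → 1.363 J.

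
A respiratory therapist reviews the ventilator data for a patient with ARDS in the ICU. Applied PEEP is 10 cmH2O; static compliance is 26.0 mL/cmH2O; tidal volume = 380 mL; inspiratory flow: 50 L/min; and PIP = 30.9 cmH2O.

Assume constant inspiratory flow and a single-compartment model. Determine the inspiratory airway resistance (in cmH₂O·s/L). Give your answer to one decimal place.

Flow: 50 L/min ÷ 60 = 0.8333 L/s.
Equation of motion (constant flow): PIP = Vt/C + R·V̇ + PEEP.
R·V̇ = PIP − Vt/C − PEEP = 30.9 − 380/26.0 − 10 = 30.9 − 14.615 − 10 = 6.285 cmH2O.
R = 6.285 / 0.8333 = 7.542 cmH2O·s/L.

7.5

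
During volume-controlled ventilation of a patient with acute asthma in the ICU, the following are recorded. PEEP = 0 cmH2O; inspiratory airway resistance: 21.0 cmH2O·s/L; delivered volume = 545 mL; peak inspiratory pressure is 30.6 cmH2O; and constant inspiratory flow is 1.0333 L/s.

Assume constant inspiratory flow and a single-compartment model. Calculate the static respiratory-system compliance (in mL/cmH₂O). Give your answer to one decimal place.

Equation of motion (constant flow): PIP = Vt/C + R·V̇ + PEEP.
Vt/C = PIP − R·V̇ − PEEP = 30.6 − 21.0×1.0333 − 0 = 30.6 − 21.699 − 0 = 8.901 cmH2O.
C = Vt / 8.901 = 545 / 8.901 = 61.229 mL/cmH2O.

61.2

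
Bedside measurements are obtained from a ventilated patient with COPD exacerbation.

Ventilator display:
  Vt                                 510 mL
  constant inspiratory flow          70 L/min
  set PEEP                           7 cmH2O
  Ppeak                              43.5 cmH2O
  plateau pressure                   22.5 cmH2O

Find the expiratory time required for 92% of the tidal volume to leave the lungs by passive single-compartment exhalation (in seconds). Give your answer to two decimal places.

1.50

Flow: 70 L/min ÷ 60 = 1.1667 L/s.
R = (PIP − Pplat)/V̇ = (43.5 − 22.5) / 1.1667 = 21.0/1.1667 = 17.999 cmH2O·s/L.
C = Vt/(Pplat − PEEP) = 510.0 / (22.5 − 7) = 510.0/15.5 = 32.903 mL/cmH2O.
τ = R × C = 17.999 × 0.0329 L/cmH2O = 0.5922 s.
t = −τ·ln(1 − 0.92) = −0.5922·ln(0.08) = 1.496 s.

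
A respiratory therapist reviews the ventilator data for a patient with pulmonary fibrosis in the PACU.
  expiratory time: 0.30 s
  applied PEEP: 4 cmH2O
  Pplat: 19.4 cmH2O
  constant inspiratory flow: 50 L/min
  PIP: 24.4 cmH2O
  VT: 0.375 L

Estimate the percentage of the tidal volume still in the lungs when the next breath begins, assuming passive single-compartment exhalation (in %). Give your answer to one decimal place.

Flow: 50 L/min ÷ 60 = 0.8333 L/s.
R = (PIP − Pplat)/V̇ = (24.4 − 19.4) / 0.8333 = 5.0/0.8333 = 6.0 cmH2O·s/L.
C = Vt/(Pplat − PEEP) = 375.0 / (19.4 − 4) = 375.0/15.4 = 24.351 mL/cmH2O.
τ = R × C = 6.0 × 0.02435 L/cmH2O = 0.1461 s.
Fraction remaining at end-expiration = e^(−Te/τ) = e^(−0.30/0.1461) = 0.1283 → 12.83%.

12.8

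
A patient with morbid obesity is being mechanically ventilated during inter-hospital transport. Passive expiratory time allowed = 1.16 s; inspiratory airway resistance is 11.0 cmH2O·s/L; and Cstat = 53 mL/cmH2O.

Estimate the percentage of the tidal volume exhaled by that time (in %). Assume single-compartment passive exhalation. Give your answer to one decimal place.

86.3

τ = R × C = 11.0 × 53 mL/cmH2O = 11.0 × 0.053 L/cmH2O = 0.583 s.
Passive exhalation: V(t)/V₀ = e^(−t/τ) = e^(−1.16/0.583) = 0.1367.
Fraction exhaled = 1 − 0.1367 = 0.8633 → 86.33%.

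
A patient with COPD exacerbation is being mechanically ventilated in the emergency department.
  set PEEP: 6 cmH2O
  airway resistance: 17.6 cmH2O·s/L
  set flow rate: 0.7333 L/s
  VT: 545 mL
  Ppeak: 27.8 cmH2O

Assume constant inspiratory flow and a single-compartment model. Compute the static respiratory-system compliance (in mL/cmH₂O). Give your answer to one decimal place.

61.3

Equation of motion (constant flow): PIP = Vt/C + R·V̇ + PEEP.
Vt/C = PIP − R·V̇ − PEEP = 27.8 − 17.6×0.7333 − 6 = 27.8 − 12.906 − 6 = 8.894 cmH2O.
C = Vt / 8.894 = 545 / 8.894 = 61.277 mL/cmH2O.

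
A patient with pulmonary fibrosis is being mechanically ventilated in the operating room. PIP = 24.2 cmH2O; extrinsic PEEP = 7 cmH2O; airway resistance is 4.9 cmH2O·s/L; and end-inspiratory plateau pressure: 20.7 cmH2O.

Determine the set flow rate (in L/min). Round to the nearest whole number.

43

flow = (PIP − Pplat) / Raw = (24.2 − 20.7) / 4.9 = 0.7143 L/s × 60 = 42.858 L/min.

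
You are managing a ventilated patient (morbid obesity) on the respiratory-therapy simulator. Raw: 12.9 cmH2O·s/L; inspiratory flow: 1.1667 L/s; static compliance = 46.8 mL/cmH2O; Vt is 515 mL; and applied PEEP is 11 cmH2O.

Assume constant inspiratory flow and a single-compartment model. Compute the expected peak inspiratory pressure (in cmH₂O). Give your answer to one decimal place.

Equation of motion (constant flow): PIP = Vt/C + R·V̇ + PEEP.
PIP = 515/46.8 + 12.9×1.1667 + 11 = 11.004 + 15.05 + 11 = 37.054 cmH2O.

37.1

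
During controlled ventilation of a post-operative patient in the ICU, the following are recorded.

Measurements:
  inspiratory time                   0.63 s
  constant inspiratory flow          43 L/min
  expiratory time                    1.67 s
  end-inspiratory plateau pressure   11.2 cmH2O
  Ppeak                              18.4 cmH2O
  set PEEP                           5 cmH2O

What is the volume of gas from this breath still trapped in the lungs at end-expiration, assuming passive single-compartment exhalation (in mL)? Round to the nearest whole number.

46

Flow: 43 L/min ÷ 60 = 0.7167 L/s.
Vt = flow × Ti = 0.7167 L/s × 0.63 s × 1000 mL/L = 451.52 mL.
R = (PIP − Pplat)/V̇ = (18.4 − 11.2) / 0.7167 = 7.2/0.7167 = 10.046 cmH2O·s/L.
C = Vt/(Pplat − PEEP) = 451.52 / (11.2 − 5) = 451.52/6.2 = 72.826 mL/cmH2O.
τ = R × C = 10.046 × 0.07283 L/cmH2O = 0.7317 s.
Fraction remaining = e^(−Te/τ) = e^(−1.67/0.7317) = 0.102.
Trapped volume = 451.52 × 0.102 = 46.055 mL.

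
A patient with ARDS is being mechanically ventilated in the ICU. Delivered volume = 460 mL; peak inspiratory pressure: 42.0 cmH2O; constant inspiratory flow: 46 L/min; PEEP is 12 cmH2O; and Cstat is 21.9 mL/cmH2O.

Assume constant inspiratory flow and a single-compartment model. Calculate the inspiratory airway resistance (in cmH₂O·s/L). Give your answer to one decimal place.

Flow: 46 L/min ÷ 60 = 0.7667 L/s.
Equation of motion (constant flow): PIP = Vt/C + R·V̇ + PEEP.
R·V̇ = PIP − Vt/C − PEEP = 42.0 − 460/21.9 − 12 = 42.0 − 21.005 − 12 = 8.995 cmH2O.
R = 8.995 / 0.7667 = 11.732 cmH2O·s/L.

11.7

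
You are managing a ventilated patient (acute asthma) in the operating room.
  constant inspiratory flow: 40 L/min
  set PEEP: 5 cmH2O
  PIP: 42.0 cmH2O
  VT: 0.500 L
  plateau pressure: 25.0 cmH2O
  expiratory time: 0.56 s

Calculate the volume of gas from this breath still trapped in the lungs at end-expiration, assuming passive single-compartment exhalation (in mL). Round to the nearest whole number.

Flow: 40 L/min ÷ 60 = 0.6667 L/s.
R = (PIP − Pplat)/V̇ = (42.0 − 25.0) / 0.6667 = 17.0/0.6667 = 25.499 cmH2O·s/L.
C = Vt/(Pplat − PEEP) = 500.0 / (25.0 − 5) = 500.0/20.0 = 25.0 mL/cmH2O.
τ = R × C = 25.499 × 0.025 L/cmH2O = 0.6375 s.
Fraction remaining = e^(−Te/τ) = e^(−0.56/0.6375) = 0.4154.
Trapped volume = 500.0 × 0.4154 = 207.7 mL.

208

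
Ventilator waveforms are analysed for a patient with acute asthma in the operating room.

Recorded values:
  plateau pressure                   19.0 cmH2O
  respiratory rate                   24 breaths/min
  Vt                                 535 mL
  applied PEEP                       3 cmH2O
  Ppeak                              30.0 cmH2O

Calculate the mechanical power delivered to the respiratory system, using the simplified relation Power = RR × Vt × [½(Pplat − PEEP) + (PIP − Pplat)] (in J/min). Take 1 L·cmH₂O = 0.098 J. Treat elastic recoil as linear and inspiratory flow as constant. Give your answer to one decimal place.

23.9

Per-breath work = Vt × [½(Pplat−PEEP) + (PIP−Pplat)] = 0.535 × [0.5×16.0 + 11.0] = 0.535 × 19.0 = 10.165 L·cmH2O.
Power = 24 × 10.165 = 243.96 L·cmH2O/min.
× 0.098 J/(L·cmH2O) → 23.908 J/min.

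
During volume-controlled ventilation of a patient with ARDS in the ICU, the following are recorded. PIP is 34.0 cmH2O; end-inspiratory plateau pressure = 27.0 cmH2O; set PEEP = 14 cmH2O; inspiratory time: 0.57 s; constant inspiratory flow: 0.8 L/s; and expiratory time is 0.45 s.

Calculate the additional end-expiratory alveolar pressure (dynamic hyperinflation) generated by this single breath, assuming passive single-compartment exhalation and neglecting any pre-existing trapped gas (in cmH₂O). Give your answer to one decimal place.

3.0

Vt = flow × Ti = 0.8 L/s × 0.57 s × 1000 mL/L = 456.0 mL.
R = (PIP − Pplat)/V̇ = (34.0 − 27.0) / 0.8 = 7.0/0.8 = 8.75 cmH2O·s/L.
C = Vt/(Pplat − PEEP) = 456.0 / (27.0 − 14) = 456.0/13.0 = 35.077 mL/cmH2O.
τ = R × C = 8.75 × 0.03508 L/cmH2O = 0.307 s.
Fraction remaining = e^(−Te/τ) = e^(−0.45/0.307) = 0.2309; trapped volume = 456.0 × 0.2309 = 105.29 mL.
Additional alveolar pressure from trapping ≈ V_trapped / C = 105.29 / 35.077 = 3.002 cmH2O.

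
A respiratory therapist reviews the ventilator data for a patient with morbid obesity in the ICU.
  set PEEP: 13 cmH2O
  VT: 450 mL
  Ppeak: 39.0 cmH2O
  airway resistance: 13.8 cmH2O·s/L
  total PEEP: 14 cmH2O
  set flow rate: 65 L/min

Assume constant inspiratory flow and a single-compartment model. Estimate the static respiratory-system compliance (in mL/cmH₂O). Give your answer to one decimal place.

44.8

Flow: 65 L/min ÷ 60 = 1.0833 L/s.
Total PEEP = 14 cmH2O (set 13 + intrinsic 1); this is the baseline alveolar pressure.
Equation of motion (constant flow): PIP = Vt/C + R·V̇ + PEEP.
Vt/C = PIP − R·V̇ − PEEP = 39.0 − 13.8×1.0833 − 14 = 39.0 − 14.95 − 14 = 10.05 cmH2O.
C = Vt / 10.05 = 450 / 10.05 = 44.776 mL/cmH2O.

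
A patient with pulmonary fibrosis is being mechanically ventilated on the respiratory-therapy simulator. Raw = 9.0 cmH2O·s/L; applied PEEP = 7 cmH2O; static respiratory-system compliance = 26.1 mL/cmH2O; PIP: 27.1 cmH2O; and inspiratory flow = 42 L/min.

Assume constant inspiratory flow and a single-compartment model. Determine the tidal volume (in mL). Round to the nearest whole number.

360

Flow: 42 L/min ÷ 60 = 0.7 L/s.
Equation of motion (constant flow): PIP = Vt/C + R·V̇ + PEEP.
Vt/C = PIP − R·V̇ − PEEP = 27.1 − 6.3 − 7 = 13.8 cmH2O.
Vt = C × 13.8 = 26.1 × 13.8 = 360.18 mL.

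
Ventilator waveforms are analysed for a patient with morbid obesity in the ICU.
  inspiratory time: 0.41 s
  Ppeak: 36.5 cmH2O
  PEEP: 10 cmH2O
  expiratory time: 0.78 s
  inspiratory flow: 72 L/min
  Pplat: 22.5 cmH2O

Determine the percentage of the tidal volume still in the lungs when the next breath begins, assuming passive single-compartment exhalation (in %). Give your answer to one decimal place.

Flow: 72 L/min ÷ 60 = 1.2 L/s.
Vt = flow × Ti = 1.2 L/s × 0.41 s × 1000 mL/L = 492.0 mL.
R = (PIP − Pplat)/V̇ = (36.5 − 22.5) / 1.2 = 14.0/1.2 = 11.667 cmH2O·s/L.
C = Vt/(Pplat − PEEP) = 492.0 / (22.5 − 10) = 492.0/12.5 = 39.36 mL/cmH2O.
τ = R × C = 11.667 × 0.03936 L/cmH2O = 0.4592 s.
Fraction remaining at end-expiration = e^(−Te/τ) = e^(−0.78/0.4592) = 0.1829 → 18.29%.

18.3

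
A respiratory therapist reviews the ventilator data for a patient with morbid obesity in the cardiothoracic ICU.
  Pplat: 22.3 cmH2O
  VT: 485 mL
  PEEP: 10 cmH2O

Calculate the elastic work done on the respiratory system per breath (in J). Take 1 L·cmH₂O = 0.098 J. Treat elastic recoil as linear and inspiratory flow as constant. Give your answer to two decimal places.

0.29

Elastic work ≈ ½ × (Pplat − PEEP) × Vt = 0.5 × (22.3 − 10) × 0.485 L = 0.5 × 12.3 × 0.485 = 2.983 L·cmH2O.
× 0.098 J/(L·cmH2O) → 0.2923 J.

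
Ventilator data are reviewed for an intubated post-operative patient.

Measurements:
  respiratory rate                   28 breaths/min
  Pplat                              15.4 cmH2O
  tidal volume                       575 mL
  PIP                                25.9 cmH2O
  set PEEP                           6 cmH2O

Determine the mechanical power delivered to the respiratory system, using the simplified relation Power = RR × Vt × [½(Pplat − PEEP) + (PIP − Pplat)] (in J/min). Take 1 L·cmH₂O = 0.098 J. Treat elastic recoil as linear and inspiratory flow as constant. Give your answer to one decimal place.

24.0

Per-breath work = Vt × [½(Pplat−PEEP) + (PIP−Pplat)] = 0.575 × [0.5×9.4 + 10.5] = 0.575 × 15.2 = 8.74 L·cmH2O.
Power = 28 × 8.74 = 244.72 L·cmH2O/min.
× 0.098 J/(L·cmH2O) → 23.983 J/min.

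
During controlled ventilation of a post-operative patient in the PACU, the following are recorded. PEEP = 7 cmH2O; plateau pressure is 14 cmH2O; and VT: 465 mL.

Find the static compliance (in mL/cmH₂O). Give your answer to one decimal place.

Cstat = Vt / (Pplat − PEEP) = 465 / (14 − 7) = 465 / 7.0 = 66.429 mL/cmH2O.

66.4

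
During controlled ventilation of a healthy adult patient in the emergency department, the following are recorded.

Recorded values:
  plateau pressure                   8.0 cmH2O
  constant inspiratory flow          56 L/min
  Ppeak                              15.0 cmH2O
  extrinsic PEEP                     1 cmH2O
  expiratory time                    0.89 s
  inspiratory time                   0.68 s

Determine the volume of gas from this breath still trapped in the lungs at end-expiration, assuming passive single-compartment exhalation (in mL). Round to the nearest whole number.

171

Flow: 56 L/min ÷ 60 = 0.9333 L/s.
Vt = flow × Ti = 0.9333 L/s × 0.68 s × 1000 mL/L = 634.64 mL.
R = (PIP − Pplat)/V̇ = (15.0 − 8.0) / 0.9333 = 7.0/0.9333 = 7.5 cmH2O·s/L.
C = Vt/(Pplat − PEEP) = 634.64 / (8.0 − 1) = 634.64/7.0 = 90.663 mL/cmH2O.
τ = R × C = 7.5 × 0.09066 L/cmH2O = 0.68 s.
Fraction remaining = e^(−Te/τ) = e^(−0.89/0.68) = 0.2701.
Trapped volume = 634.64 × 0.2701 = 171.42 mL.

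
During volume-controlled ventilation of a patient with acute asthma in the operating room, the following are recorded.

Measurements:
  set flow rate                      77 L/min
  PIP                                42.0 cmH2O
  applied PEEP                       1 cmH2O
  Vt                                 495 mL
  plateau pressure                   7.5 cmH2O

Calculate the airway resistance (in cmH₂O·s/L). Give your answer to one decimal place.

Flow: 77 L/min ÷ 60 = 1.2833 L/s.
Raw = (PIP − Pplat) / flow = (42.0 − 7.5) / 1.2833 = 34.5 / 1.2833 = 26.884 cmH2O·s/L.

26.9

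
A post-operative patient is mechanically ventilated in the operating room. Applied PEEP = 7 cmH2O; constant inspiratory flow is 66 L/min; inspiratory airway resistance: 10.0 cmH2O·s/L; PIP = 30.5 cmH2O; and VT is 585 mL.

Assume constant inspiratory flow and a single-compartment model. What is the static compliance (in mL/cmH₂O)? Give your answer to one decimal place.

46.8

Flow: 66 L/min ÷ 60 = 1.1 L/s.
Equation of motion (constant flow): PIP = Vt/C + R·V̇ + PEEP.
Vt/C = PIP − R·V̇ − PEEP = 30.5 − 10.0×1.1 − 7 = 30.5 − 11.0 − 7 = 12.5 cmH2O.
C = Vt / 12.5 = 585 / 12.5 = 46.8 mL/cmH2O.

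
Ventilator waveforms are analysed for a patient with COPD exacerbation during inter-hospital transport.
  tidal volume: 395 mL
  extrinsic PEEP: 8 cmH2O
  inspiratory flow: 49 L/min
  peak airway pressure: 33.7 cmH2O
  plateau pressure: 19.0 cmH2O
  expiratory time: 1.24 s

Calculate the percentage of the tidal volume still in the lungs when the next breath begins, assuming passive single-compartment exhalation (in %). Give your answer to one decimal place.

Flow: 49 L/min ÷ 60 = 0.8167 L/s.
R = (PIP − Pplat)/V̇ = (33.7 − 19.0) / 0.8167 = 14.7/0.8167 = 17.999 cmH2O·s/L.
C = Vt/(Pplat − PEEP) = 395.0 / (19.0 − 8) = 395.0/11.0 = 35.909 mL/cmH2O.
τ = R × C = 17.999 × 0.03591 L/cmH2O = 0.6463 s.
Fraction remaining at end-expiration = e^(−Te/τ) = e^(−1.24/0.6463) = 0.1468 → 14.68%.

14.7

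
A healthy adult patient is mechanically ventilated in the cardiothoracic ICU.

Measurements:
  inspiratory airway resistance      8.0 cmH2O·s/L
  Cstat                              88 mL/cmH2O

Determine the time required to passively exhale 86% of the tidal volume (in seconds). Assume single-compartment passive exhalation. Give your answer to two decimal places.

τ = R × C = 8.0 × 88 mL/cmH2O = 8.0 × 0.088 L/cmH2O = 0.704 s.
Exhaled fraction f = 1 − e^(−t/τ) → t = −τ·ln(1 − f) = −0.704·ln(0.14) = 1.384 s.

1.38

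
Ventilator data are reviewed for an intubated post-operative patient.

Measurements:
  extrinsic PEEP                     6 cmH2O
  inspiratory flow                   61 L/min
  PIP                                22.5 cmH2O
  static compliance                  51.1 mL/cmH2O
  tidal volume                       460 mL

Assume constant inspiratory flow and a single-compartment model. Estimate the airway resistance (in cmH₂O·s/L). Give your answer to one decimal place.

7.4

Flow: 61 L/min ÷ 60 = 1.0167 L/s.
Equation of motion (constant flow): PIP = Vt/C + R·V̇ + PEEP.
R·V̇ = PIP − Vt/C − PEEP = 22.5 − 460/51.1 − 6 = 22.5 − 9.002 − 6 = 7.498 cmH2O.
R = 7.498 / 1.0167 = 7.375 cmH2O·s/L.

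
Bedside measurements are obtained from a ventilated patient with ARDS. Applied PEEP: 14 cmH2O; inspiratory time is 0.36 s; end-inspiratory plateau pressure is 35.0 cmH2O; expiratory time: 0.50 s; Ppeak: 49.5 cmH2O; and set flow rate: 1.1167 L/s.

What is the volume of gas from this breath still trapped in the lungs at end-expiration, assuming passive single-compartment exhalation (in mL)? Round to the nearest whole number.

Vt = flow × Ti = 1.1167 L/s × 0.36 s × 1000 mL/L = 402.01 mL.
R = (PIP − Pplat)/V̇ = (49.5 − 35.0) / 1.1167 = 14.5/1.1167 = 12.985 cmH2O·s/L.
C = Vt/(Pplat − PEEP) = 402.01 / (35.0 − 14) = 402.01/21.0 = 19.143 mL/cmH2O.
τ = R × C = 12.985 × 0.01914 L/cmH2O = 0.2485 s.
Fraction remaining = e^(−Te/τ) = e^(−0.50/0.2485) = 0.1337.
Trapped volume = 402.01 × 0.1337 = 53.749 mL.

54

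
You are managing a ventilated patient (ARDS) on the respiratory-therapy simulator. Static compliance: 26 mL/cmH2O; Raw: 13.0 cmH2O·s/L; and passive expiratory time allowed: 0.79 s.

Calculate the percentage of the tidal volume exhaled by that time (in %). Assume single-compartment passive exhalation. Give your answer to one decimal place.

90.3

τ = R × C = 13.0 × 26 mL/cmH2O = 13.0 × 0.026 L/cmH2O = 0.338 s.
Passive exhalation: V(t)/V₀ = e^(−t/τ) = e^(−0.79/0.338) = 0.09659.
Fraction exhaled = 1 − 0.09659 = 0.9034 → 90.34%.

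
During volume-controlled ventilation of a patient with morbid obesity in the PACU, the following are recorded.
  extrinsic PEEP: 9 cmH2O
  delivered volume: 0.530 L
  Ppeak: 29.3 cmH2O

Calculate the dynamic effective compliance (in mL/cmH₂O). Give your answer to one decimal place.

26.1

Dynamic compliance = Vt / (PIP − PEEP) = 530 / (29.3 − 9) = 530 / 20.3 = 26.108 mL/cmH2O.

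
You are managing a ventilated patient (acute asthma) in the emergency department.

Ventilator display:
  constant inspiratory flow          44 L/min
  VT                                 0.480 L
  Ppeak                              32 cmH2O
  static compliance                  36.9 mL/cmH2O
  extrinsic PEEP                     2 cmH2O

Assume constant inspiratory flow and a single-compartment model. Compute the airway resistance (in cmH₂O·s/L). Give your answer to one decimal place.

23.2

Flow: 44 L/min ÷ 60 = 0.7333 L/s.
Equation of motion (constant flow): PIP = Vt/C + R·V̇ + PEEP.
R·V̇ = PIP − Vt/C − PEEP = 32 − 480/36.9 − 2 = 32 − 13.008 − 2 = 16.992 cmH2O.
R = 16.992 / 0.7333 = 23.172 cmH2O·s/L.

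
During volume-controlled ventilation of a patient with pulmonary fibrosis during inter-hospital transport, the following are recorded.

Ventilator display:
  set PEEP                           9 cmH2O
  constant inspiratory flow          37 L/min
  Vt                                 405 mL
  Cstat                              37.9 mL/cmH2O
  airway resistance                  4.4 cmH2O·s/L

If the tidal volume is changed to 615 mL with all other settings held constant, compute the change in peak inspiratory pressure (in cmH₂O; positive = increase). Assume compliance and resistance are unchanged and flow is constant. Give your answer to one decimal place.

5.5

PIP = Vt/C + R·V̇ + PEEP (constant-flow equation of motion).
Only the elastic term changes: ΔPIP = ΔVt / C = (615 − 405) / 37.9 = 5.541 cmH2O.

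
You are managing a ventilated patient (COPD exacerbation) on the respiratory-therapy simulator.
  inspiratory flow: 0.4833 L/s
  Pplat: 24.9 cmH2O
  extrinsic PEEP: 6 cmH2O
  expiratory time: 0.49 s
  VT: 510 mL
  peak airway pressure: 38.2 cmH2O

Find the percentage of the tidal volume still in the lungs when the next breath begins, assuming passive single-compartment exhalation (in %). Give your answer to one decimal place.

51.7

R = (PIP − Pplat)/V̇ = (38.2 − 24.9) / 0.4833 = 13.3/0.4833 = 27.519 cmH2O·s/L.
C = Vt/(Pplat − PEEP) = 510.0 / (24.9 − 6) = 510.0/18.9 = 26.984 mL/cmH2O.
τ = R × C = 27.519 × 0.02698 L/cmH2O = 0.7425 s.
Fraction remaining at end-expiration = e^(−Te/τ) = e^(−0.49/0.7425) = 0.5169 → 51.69%.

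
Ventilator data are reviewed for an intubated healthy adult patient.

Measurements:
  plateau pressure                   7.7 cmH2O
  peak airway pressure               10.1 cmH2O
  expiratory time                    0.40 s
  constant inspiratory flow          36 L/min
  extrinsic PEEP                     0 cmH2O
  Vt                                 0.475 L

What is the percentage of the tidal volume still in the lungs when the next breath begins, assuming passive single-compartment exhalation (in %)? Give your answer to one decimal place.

19.8

Flow: 36 L/min ÷ 60 = 0.6 L/s.
R = (PIP − Pplat)/V̇ = (10.1 − 7.7) / 0.6 = 2.4/0.6 = 4.0 cmH2O·s/L.
C = Vt/(Pplat − PEEP) = 475.0 / (7.7 − 0) = 475.0/7.7 = 61.688 mL/cmH2O.
τ = R × C = 4.0 × 0.06169 L/cmH2O = 0.2468 s.
Fraction remaining at end-expiration = e^(−Te/τ) = e^(−0.40/0.2468) = 0.1978 → 19.78%.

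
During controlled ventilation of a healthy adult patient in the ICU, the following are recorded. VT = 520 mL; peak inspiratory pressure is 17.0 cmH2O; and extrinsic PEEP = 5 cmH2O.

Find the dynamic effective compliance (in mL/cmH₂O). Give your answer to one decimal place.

Dynamic compliance = Vt / (PIP − PEEP) = 520 / (17.0 − 5) = 520 / 12.0 = 43.333 mL/cmH2O.

43.3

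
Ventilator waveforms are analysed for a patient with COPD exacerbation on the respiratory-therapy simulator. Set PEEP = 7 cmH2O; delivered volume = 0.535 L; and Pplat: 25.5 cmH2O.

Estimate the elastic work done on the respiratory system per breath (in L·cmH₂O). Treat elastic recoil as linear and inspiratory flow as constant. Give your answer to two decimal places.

Elastic work ≈ ½ × (Pplat − PEEP) × Vt = 0.5 × (25.5 − 7) × 0.535 L = 0.5 × 18.5 × 0.535 = 4.949 L·cmH2O.

4.95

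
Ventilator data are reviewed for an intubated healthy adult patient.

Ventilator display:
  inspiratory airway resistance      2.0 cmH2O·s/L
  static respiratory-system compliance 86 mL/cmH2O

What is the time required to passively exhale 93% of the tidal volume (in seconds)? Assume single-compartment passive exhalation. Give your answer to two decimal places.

τ = R × C = 2.0 × 86 mL/cmH2O = 2.0 × 0.086 L/cmH2O = 0.172 s.
Exhaled fraction f = 1 − e^(−t/τ) → t = −τ·ln(1 − f) = −0.172·ln(0.07) = 0.4574 s.

0.46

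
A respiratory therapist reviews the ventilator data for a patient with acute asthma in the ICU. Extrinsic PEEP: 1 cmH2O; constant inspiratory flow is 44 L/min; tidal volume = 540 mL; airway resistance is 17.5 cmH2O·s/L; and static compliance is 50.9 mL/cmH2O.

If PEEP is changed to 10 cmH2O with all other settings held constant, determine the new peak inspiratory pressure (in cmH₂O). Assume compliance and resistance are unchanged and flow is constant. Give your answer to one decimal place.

Flow: 44 L/min ÷ 60 = 0.7333 L/s.
PIP = Vt/C + R·V̇ + PEEP (constant-flow equation of motion).
Only the baseline term changes: ΔPIP = ΔPEEP = 10 − 1 = 9.0 cmH2O.
Original PIP = 540/50.9 + 17.5×0.7333 + 1 = 24.442 cmH2O; new PIP = 24.442 + (9.0) = 33.442 cmH2O.

33.4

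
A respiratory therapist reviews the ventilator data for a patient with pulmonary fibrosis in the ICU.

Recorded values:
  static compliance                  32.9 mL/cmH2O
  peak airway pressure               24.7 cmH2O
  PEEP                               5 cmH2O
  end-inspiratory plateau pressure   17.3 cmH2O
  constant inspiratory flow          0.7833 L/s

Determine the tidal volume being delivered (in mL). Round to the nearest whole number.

Vt = Cstat × (Pplat − PEEP) = 32.9 × (17.3 − 5) = 32.9 × 12.3 = 404.67 mL.

405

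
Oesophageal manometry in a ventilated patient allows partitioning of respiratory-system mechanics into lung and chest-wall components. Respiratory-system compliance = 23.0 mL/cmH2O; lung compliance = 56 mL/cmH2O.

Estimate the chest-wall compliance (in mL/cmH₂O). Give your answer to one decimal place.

39.0

1/Ccw = 1/Crs − 1/CL.
1/Ccw = 1/23.0 − 1/56 = 0.02562.
Ccw = 39.032 mL/cmH2O.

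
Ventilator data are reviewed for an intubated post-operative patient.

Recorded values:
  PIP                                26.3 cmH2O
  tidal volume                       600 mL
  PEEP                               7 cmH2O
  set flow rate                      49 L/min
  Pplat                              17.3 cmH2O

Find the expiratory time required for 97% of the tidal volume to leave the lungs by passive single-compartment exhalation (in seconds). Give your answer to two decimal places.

2.25

Flow: 49 L/min ÷ 60 = 0.8167 L/s.
R = (PIP − Pplat)/V̇ = (26.3 − 17.3) / 0.8167 = 9.0/0.8167 = 11.02 cmH2O·s/L.
C = Vt/(Pplat − PEEP) = 600.0 / (17.3 − 7) = 600.0/10.3 = 58.252 mL/cmH2O.
τ = R × C = 11.02 × 0.05825 L/cmH2O = 0.6419 s.
t = −τ·ln(1 − 0.97) = −0.6419·ln(0.03) = 2.251 s.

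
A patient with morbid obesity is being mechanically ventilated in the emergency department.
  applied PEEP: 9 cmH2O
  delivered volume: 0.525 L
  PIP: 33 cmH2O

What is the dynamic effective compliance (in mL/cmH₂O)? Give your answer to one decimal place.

Dynamic compliance = Vt / (PIP − PEEP) = 525 / (33 − 9) = 525 / 24.0 = 21.875 mL/cmH2O.

21.9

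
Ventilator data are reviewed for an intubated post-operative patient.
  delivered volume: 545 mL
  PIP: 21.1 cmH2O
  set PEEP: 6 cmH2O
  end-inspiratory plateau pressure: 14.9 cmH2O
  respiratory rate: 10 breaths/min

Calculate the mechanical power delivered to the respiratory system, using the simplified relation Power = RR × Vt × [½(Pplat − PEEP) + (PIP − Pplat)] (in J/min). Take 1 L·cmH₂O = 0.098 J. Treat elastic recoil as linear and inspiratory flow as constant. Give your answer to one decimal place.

5.7

Per-breath work = Vt × [½(Pplat−PEEP) + (PIP−Pplat)] = 0.545 × [0.5×8.9 + 6.2] = 0.545 × 10.65 = 5.804 L·cmH2O.
Power = 10 × 5.804 = 58.04 L·cmH2O/min.
× 0.098 J/(L·cmH2O) → 5.688 J/min.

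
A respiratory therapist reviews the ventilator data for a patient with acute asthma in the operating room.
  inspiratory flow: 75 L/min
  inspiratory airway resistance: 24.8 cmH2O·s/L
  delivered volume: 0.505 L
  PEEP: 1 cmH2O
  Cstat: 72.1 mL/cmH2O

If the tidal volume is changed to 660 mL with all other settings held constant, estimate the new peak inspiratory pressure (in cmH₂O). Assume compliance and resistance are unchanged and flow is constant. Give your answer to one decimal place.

41.2

Flow: 75 L/min ÷ 60 = 1.25 L/s.
PIP = Vt/C + R·V̇ + PEEP (constant-flow equation of motion).
Only the elastic term changes: ΔPIP = ΔVt / C = (660 − 505) / 72.1 = 2.15 cmH2O.
Original PIP = 505/72.1 + 24.8×1.25 + 1 = 39.004 cmH2O; new PIP = 39.004 + (2.15) = 41.154 cmH2O.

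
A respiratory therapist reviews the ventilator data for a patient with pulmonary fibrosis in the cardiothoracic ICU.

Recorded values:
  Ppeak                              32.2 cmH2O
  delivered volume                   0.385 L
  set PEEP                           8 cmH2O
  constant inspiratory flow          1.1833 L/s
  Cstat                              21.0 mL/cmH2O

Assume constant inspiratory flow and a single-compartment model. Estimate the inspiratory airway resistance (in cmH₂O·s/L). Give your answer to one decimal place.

5.0

Equation of motion (constant flow): PIP = Vt/C + R·V̇ + PEEP.
R·V̇ = PIP − Vt/C − PEEP = 32.2 − 385/21.0 − 8 = 32.2 − 18.333 − 8 = 5.867 cmH2O.
R = 5.867 / 1.1833 = 4.958 cmH2O·s/L.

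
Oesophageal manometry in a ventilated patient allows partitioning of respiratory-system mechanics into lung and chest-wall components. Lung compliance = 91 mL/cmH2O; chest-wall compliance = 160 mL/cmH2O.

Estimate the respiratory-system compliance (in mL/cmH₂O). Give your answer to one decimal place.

Lung and chest wall are elastances in series: 1/Crs = 1/CL + 1/Ccw.
1/Crs = 1/91 + 1/160 = 0.01724.
Crs = 58.005 mL/cmH2O.

58.0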